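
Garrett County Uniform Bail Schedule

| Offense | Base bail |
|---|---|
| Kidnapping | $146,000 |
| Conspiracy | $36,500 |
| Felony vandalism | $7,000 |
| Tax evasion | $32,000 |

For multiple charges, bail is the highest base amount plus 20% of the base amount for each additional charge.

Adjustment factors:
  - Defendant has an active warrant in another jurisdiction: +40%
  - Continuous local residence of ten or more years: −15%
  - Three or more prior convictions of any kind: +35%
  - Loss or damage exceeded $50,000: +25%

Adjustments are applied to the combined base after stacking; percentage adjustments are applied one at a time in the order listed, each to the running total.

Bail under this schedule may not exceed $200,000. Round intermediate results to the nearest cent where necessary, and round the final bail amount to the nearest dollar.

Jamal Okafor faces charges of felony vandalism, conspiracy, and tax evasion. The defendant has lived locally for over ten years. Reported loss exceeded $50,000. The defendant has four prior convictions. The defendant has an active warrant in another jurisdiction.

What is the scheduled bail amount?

Base amounts from the schedule: felony vandalism $7,000; conspiracy $36,500; tax evasion $32,000.
Stacking rule: highest base plus 20% of each additional charge. Highest is conspiracy at $36,500. Additional: $7,000 × 20% = $1,400; $32,000 × 20% = $6,400. Combined base = $36,500 + $7,800 = $44,300.
Defendant has an active warrant in another jurisdiction (+40%): $44,300 × 1.4 = $62,020.
Continuous local residence of ten or more years (−15%): $62,020 × 0.85 = $52,717.
Three or more prior convictions of any kind (+35%): $52,717 × 1.35 = $71,167.95.
Loss or damage exceeded $50,000 (+25%): $71,167.95 × 1.25 = $88,959.94.
$88,959.94 is within the $200,000 maximum.
Rounded to the nearest dollar: $88,960.

$88,960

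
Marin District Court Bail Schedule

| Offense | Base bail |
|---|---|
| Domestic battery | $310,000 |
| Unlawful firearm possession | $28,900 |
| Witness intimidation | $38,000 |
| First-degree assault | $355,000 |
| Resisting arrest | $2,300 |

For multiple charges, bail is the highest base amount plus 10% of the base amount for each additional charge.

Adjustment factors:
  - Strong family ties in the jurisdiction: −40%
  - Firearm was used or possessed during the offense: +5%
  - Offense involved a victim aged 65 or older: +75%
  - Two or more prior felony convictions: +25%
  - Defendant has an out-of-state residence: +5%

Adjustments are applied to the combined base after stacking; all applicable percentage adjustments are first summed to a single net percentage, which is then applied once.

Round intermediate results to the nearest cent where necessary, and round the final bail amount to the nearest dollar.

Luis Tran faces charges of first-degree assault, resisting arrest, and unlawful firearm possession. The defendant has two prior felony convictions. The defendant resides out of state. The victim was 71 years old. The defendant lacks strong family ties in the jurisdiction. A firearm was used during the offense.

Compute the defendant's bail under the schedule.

$752,052

Base amounts from the schedule: first-degree assault $355,000; resisting arrest $2,300; unlawful firearm possession $28,900.
Stacking rule: highest base plus 10% of each additional charge. Highest is first-degree assault at $355,000. Additional: $2,300 × 10% = $230; $28,900 × 10% = $2,890. Combined base = $355,000 + $3,120 = $358,120.
Net percentage adjustment: +5% +75% +25% +5% = +110%. $358,120 × 2.1 = $752,052.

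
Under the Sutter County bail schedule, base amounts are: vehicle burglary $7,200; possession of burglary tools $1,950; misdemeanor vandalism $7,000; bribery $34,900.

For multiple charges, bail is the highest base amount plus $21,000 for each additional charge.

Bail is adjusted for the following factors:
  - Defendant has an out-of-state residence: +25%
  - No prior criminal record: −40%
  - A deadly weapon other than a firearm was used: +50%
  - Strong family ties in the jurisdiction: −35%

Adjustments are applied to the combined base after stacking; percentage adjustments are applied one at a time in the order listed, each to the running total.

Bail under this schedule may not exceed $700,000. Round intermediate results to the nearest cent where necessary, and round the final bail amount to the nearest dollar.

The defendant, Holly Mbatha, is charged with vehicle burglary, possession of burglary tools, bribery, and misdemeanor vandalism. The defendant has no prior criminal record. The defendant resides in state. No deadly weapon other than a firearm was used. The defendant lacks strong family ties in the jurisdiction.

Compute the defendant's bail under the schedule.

$58,740

Base amounts from the schedule: vehicle burglary $7,200; possession of burglary tools $1,950; bribery $34,900; misdemeanor vandalism $7,000.
Stacking rule: highest base plus $21,000 per additional charge. Highest is bribery at $34,900; 3 additional charges → +$63,000. Combined base = $97,900.
No prior criminal record (−40%): $97,900 × 0.6 = $58,740.
$58,740 is within the $700,000 maximum.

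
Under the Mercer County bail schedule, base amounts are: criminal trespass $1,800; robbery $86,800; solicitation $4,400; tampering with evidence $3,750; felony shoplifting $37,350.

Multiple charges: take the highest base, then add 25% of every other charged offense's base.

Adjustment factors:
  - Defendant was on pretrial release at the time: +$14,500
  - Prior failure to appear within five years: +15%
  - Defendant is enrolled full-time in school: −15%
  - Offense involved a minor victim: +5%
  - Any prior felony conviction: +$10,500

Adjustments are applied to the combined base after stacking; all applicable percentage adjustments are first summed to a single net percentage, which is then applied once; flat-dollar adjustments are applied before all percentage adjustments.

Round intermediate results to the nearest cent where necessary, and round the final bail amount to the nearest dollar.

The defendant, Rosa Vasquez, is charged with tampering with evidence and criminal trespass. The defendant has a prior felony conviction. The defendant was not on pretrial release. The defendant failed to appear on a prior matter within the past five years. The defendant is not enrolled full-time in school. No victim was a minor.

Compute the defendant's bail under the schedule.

Base amounts from the schedule: tampering with evidence $3,750; criminal trespass $1,800.
Stacking rule: highest base plus 25% of each additional charge. Highest is tampering with evidence at $3,750. Additional: $1,800 × 25% = $450. Combined base = $3,750 + $450 = $4,200.
Any prior felony conviction (+$10,500 flat): $4,200 + $10,500 = $14,700.
Prior failure to appear within five years (+15%): $14,700 × 1.15 = $16,905.

$16,905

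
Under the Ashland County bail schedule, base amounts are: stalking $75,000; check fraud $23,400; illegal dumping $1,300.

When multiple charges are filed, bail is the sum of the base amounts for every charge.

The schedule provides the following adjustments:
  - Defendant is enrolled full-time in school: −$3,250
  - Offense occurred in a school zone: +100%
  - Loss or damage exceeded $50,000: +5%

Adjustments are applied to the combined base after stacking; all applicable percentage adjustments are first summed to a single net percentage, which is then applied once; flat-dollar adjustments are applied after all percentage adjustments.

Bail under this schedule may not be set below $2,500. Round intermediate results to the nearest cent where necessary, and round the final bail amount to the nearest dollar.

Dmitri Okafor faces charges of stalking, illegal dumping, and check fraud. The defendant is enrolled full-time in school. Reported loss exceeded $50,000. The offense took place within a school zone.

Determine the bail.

Base amounts from the schedule: stalking $75,000; illegal dumping $1,300; check fraud $23,400.
Stacking rule: sum of all bases. $75,000 + $1,300 + $23,400 = $99,700.
Net percentage adjustment: +100% +5% = +105%. $99,700 × 2.05 = $204,385.
Defendant is enrolled full-time in school (−$3,250 flat): $204,385 − $3,250 = $201,135.
$201,135 is at or above the $2,500 minimum.

$201,135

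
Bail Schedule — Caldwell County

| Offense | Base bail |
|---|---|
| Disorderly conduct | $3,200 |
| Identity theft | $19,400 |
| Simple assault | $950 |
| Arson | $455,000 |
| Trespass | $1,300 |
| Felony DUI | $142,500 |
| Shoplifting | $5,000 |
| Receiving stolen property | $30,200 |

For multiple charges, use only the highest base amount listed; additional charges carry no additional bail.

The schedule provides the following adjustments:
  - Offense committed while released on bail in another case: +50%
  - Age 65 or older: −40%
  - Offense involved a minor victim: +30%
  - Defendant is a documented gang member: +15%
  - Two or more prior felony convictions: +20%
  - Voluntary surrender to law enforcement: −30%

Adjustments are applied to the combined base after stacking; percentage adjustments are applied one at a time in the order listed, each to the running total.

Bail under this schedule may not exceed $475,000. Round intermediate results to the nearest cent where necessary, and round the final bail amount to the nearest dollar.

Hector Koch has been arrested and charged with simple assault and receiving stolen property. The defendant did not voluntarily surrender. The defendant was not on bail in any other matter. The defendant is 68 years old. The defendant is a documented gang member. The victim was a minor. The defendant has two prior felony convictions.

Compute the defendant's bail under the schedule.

Base amounts from the schedule: simple assault $950; receiving stolen property $30,200.
Stacking rule: use the highest base only. Highest is receiving stolen property at $30,200. Combined base = $30,200.
Age 65 or older (−40%): $30,200 × 0.6 = $18,120.
Offense involved a minor victim (+30%): $18,120 × 1.3 = $23,556.
Defendant is a documented gang member (+15%): $23,556 × 1.15 = $27,089.40.
Two or more prior felony convictions (+20%): $27,089.40 × 1.2 = $32,507.28.
$32,507.28 is within the $475,000 maximum.
Rounded to the nearest dollar: $32,507.

$32,507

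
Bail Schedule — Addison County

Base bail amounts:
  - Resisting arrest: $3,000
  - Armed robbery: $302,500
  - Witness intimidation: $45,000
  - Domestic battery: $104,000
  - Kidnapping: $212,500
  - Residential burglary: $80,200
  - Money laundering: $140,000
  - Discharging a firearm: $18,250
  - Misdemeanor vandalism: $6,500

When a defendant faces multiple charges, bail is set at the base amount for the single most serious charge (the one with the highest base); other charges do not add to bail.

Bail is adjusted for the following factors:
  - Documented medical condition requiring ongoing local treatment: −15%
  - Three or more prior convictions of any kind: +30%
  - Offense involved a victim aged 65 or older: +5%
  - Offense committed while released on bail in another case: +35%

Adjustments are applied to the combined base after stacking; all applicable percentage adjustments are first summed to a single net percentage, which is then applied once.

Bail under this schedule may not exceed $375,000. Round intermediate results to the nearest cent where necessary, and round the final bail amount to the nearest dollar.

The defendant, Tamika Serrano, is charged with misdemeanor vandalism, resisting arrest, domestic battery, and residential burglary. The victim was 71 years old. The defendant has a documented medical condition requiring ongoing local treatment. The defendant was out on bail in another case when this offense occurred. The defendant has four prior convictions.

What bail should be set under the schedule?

$161,200

Base amounts from the schedule: misdemeanor vandalism $6,500; resisting arrest $3,000; domestic battery $104,000; residential burglary $80,200.
Stacking rule: use the highest base only. Highest is domestic battery at $104,000. Combined base = $104,000.
Net percentage adjustment: −15% +30% +5% +35% = +55%. $104,000 × 1.55 = $161,200.
$161,200 is within the $375,000 maximum.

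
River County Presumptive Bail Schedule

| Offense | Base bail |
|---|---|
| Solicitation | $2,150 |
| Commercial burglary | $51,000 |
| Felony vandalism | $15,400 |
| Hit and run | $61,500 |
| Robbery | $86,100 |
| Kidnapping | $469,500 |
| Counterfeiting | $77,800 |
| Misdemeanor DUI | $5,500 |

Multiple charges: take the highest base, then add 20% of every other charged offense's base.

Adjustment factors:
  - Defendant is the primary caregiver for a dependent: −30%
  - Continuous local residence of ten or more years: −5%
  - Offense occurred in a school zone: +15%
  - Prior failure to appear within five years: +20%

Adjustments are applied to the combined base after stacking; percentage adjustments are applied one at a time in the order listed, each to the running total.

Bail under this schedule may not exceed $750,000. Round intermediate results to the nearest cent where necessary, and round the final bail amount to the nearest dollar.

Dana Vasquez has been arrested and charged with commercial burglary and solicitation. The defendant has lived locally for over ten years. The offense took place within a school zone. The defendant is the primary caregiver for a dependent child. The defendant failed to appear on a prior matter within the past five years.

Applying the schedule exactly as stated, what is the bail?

Base amounts from the schedule: commercial burglary $51,000; solicitation $2,150.
Stacking rule: highest base plus 20% of each additional charge. Highest is commercial burglary at $51,000. Additional: $2,150 × 20% = $430. Combined base = $51,000 + $430 = $51,430.
Defendant is the primary caregiver for a dependent (−30%): $51,430 × 0.7 = $36,001.
Continuous local residence of ten or more years (−5%): $36,001 × 0.95 = $34,200.95.
Offense occurred in a school zone (+15%): $34,200.95 × 1.15 = $39,331.09.
Prior failure to appear within five years (+20%): $39,331.09 × 1.2 = $47,197.31.
$47,197.31 is within the $750,000 maximum.
Rounded to the nearest dollar: $47,197.

$47,197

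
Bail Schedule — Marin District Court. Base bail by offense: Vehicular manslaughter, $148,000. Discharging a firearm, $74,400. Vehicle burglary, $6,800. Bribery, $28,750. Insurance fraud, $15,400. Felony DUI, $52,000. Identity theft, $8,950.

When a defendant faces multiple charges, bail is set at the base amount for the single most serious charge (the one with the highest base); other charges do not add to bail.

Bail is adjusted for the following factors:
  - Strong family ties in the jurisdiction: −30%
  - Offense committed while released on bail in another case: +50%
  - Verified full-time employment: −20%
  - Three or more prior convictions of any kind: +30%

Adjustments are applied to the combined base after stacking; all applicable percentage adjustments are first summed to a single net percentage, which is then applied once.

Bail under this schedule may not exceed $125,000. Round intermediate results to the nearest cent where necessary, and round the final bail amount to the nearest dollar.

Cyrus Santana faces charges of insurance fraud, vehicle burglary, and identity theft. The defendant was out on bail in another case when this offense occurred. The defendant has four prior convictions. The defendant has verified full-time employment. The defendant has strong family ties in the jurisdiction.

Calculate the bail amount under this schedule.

Base amounts from the schedule: insurance fraud $15,400; vehicle burglary $6,800; identity theft $8,950.
Stacking rule: use the highest base only. Highest is insurance fraud at $15,400. Combined base = $15,400.
Net percentage adjustment: −30% +50% −20% +30% = +30%. $15,400 × 1.3 = $20,020.
$20,020 is within the $125,000 maximum.

$20,020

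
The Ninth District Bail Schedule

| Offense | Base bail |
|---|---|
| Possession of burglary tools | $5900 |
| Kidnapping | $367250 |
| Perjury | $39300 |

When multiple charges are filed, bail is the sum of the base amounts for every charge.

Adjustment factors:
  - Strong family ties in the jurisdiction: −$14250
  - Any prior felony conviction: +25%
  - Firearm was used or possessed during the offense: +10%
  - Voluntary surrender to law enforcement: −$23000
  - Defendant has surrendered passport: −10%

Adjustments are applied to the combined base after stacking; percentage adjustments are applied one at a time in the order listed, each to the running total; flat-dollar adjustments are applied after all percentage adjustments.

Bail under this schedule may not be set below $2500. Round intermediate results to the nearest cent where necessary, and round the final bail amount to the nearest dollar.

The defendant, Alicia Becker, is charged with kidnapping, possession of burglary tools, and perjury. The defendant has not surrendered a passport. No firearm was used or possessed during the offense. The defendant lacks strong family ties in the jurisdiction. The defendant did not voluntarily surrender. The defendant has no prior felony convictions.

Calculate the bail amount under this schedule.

Base amounts from the schedule: kidnapping $367250; possession of burglary tools $5900; perjury $39300.
Stacking rule: sum of all bases. $367250 + $5900 + $39300 = $412450.
No adjustment factors apply to this defendant.
$412450 is at or above the $2500 minimum.

$412450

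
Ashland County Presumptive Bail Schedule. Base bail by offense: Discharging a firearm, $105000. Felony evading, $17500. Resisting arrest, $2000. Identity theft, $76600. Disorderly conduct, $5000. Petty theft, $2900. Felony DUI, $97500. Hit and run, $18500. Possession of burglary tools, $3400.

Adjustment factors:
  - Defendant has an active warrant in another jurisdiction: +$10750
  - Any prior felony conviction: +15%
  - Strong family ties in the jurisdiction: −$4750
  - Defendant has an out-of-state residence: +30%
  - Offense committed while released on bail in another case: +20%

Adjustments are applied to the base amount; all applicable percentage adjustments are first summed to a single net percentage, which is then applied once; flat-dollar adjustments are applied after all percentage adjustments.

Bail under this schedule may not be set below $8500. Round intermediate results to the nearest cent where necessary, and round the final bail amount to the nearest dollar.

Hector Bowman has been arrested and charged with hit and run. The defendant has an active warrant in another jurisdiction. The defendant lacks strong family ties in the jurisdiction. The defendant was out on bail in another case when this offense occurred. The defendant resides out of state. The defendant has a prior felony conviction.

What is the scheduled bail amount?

Base amounts from the schedule: hit and run $18500.
Single charge. Combined base = $18500.
Net percentage adjustment: +15% +30% +20% = +65%. $18500 × 1.65 = $30525.
Defendant has an active warrant in another jurisdiction (+$10750 flat): $30525 + $10750 = $41275.
$41275 is at or above the $8500 minimum.

$41275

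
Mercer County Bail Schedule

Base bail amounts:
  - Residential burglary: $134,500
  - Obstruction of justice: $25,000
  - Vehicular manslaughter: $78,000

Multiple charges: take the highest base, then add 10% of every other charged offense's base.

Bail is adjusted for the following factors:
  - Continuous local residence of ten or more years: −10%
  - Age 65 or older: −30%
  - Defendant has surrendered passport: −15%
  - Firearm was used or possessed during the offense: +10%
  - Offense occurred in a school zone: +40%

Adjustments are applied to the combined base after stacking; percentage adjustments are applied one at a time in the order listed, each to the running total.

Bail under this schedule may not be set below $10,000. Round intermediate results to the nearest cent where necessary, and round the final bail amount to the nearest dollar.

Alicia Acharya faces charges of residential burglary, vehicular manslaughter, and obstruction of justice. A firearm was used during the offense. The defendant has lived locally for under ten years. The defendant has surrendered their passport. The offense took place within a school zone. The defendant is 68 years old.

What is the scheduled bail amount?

Base amounts from the schedule: residential burglary $134,500; vehicular manslaughter $78,000; obstruction of justice $25,000.
Stacking rule: highest base plus 10% of each additional charge. Highest is residential burglary at $134,500. Additional: $78,000 × 10% = $7,800; $25,000 × 10% = $2,500. Combined base = $134,500 + $10,300 = $144,800.
Age 65 or older (−30%): $144,800 × 0.7 = $101,360.
Defendant has surrendered passport (−15%): $101,360 × 0.85 = $86,156.
Firearm was used or possessed during the offense (+10%): $86,156 × 1.1 = $94,771.60.
Offense occurred in a school zone (+40%): $94,771.60 × 1.4 = $132,680.24.
$132,680.24 is at or above the $10,000 minimum.
Rounded to the nearest dollar: $132,680.

$132,680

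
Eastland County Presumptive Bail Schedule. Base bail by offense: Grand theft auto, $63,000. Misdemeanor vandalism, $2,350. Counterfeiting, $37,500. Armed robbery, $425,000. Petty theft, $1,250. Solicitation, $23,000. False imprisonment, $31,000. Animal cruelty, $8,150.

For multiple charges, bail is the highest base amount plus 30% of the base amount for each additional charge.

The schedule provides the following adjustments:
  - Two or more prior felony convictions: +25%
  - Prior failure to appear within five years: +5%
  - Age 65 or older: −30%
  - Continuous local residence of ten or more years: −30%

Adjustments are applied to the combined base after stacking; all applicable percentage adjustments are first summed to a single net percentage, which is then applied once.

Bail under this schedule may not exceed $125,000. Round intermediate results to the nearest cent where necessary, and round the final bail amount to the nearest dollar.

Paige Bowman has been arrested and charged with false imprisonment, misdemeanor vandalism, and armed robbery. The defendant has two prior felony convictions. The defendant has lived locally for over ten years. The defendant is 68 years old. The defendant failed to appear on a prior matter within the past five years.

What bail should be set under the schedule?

$125,000

Base amounts from the schedule: false imprisonment $31,000; misdemeanor vandalism $2,350; armed robbery $425,000.
Stacking rule: highest base plus 30% of each additional charge. Highest is armed robbery at $425,000. Additional: $31,000 × 30% = $9,300; $2,350 × 30% = $705. Combined base = $425,000 + $10,005 = $435,005.
Net percentage adjustment: +25% +5% −30% −30% = −30%. $435,005 × 0.7 = $304,503.50.
Result $304,503.50 exceeds the maximum of $125,000; bail is capped at $125,000.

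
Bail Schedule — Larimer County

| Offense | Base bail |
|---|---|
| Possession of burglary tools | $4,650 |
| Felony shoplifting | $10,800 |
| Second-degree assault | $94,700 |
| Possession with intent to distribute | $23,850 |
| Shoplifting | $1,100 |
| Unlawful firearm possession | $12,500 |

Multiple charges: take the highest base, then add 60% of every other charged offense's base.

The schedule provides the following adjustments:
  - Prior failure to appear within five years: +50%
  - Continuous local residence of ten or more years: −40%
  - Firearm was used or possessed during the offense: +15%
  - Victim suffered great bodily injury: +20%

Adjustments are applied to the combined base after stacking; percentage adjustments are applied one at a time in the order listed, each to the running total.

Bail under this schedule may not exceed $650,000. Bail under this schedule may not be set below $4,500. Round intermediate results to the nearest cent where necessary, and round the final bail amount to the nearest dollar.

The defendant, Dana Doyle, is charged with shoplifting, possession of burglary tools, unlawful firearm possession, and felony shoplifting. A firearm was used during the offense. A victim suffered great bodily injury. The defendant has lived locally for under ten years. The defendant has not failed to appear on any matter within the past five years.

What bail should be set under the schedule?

Base amounts from the schedule: shoplifting $1,100; possession of burglary tools $4,650; unlawful firearm possession $12,500; felony shoplifting $10,800.
Stacking rule: highest base plus 60% of each additional charge. Highest is unlawful firearm possession at $12,500. Additional: $1,100 × 60% = $660; $4,650 × 60% = $2,790; $10,800 × 60% = $6,480. Combined base = $12,500 + $9,930 = $22,430.
Firearm was used or possessed during the offense (+15%): $22,430 × 1.15 = $25,794.50.
Victim suffered great bodily injury (+20%): $25,794.50 × 1.2 = $30,953.40.
$30,953.40 is within the $650,000 maximum.
$30,953.40 is at or above the $4,500 minimum.
Rounded to the nearest dollar: $30,953.

$30,953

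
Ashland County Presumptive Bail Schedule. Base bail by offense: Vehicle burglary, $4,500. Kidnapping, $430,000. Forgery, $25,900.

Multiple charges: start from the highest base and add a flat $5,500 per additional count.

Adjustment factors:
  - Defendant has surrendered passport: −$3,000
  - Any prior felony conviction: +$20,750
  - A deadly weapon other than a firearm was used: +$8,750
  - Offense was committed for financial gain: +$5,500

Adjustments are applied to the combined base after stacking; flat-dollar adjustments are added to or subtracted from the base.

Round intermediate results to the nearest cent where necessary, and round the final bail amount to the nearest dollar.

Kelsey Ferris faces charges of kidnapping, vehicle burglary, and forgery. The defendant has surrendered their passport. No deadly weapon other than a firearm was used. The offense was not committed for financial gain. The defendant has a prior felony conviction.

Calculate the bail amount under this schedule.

Base amounts from the schedule: kidnapping $430,000; vehicle burglary $4,500; forgery $25,900.
Stacking rule: highest base plus $5,500 per additional charge. Highest is kidnapping at $430,000; 2 additional charges → +$11,000. Combined base = $441,000.
Defendant has surrendered passport (−$3,000 flat): $441,000 − $3,000 = $438,000.
Any prior felony conviction (+$20,750 flat): $438,000 + $20,750 = $458,750.

$458,750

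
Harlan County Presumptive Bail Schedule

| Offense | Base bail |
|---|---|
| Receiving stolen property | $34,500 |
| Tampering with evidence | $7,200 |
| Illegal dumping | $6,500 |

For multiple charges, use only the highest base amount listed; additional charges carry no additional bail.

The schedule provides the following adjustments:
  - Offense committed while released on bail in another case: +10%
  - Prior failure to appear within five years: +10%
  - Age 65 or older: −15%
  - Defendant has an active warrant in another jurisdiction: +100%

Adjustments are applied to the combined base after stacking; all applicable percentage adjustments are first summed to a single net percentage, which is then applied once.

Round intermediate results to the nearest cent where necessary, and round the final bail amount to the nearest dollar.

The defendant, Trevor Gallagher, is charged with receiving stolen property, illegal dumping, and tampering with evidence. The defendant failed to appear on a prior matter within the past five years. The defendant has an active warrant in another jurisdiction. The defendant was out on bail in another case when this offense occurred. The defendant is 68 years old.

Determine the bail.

$70,725

Base amounts from the schedule: receiving stolen property $34,500; illegal dumping $6,500; tampering with evidence $7,200.
Stacking rule: use the highest base only. Highest is receiving stolen property at $34,500. Combined base = $34,500.
Net percentage adjustment: +10% +10% −15% +100% = +105%. $34,500 × 2.05 = $70,725.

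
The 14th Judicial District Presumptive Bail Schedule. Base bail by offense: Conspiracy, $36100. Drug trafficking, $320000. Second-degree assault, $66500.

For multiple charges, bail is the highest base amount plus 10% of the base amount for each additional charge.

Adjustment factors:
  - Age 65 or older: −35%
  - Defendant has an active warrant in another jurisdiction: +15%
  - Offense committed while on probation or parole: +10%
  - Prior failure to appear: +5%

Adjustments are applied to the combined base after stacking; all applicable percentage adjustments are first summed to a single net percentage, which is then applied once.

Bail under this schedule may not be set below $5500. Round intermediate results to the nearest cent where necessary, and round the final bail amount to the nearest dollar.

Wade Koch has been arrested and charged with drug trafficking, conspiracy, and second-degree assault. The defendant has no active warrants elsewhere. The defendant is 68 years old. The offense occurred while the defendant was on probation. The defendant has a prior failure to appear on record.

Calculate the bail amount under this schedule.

$264208

Base amounts from the schedule: drug trafficking $320000; conspiracy $36100; second-degree assault $66500.
Stacking rule: highest base plus 10% of each additional charge. Highest is drug trafficking at $320000. Additional: $36100 × 10% = $3610; $66500 × 10% = $6650. Combined base = $320000 + $10260 = $330260.
Net percentage adjustment: −35% +10% +5% = −20%. $330260 × 0.8 = $264208.
$264208 is at or above the $5500 minimum.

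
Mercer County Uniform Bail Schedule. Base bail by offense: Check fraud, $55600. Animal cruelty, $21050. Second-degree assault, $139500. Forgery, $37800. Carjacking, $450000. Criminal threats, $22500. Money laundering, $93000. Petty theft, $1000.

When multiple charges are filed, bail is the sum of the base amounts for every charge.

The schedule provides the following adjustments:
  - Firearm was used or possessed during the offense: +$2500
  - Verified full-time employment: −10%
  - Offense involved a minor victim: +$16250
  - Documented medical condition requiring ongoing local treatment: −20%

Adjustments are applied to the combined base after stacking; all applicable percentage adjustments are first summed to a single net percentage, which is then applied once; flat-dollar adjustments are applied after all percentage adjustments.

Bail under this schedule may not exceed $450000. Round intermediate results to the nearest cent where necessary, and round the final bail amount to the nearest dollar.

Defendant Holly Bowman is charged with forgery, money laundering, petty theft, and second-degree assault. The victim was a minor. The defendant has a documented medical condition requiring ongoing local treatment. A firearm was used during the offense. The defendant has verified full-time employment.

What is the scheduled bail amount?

Base amounts from the schedule: forgery $37800; money laundering $93000; petty theft $1000; second-degree assault $139500.
Stacking rule: sum of all bases. $37800 + $93000 + $1000 + $139500 = $271300.
Net percentage adjustment: −10% −20% = −30%. $271300 × 0.7 = $189910.
Firearm was used or possessed during the offense (+$2500 flat): $189910 + $2500 = $192410.
Offense involved a minor victim (+$16250 flat): $192410 + $16250 = $208660.
$208660 is within the $450000 maximum.

$208660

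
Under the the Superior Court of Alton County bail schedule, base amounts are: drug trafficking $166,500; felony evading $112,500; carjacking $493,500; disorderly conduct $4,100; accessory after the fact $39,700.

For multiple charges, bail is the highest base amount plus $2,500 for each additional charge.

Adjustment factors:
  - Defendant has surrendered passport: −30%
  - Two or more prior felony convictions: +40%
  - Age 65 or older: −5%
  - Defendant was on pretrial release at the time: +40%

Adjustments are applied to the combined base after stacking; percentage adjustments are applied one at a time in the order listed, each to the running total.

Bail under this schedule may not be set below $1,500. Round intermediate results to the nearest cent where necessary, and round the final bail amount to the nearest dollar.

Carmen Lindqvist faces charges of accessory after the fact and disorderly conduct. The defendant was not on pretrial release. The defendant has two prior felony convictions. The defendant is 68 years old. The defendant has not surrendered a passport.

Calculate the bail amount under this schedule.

Base amounts from the schedule: accessory after the fact $39,700; disorderly conduct $4,100.
Stacking rule: highest base plus $2,500 per additional charge. Highest is accessory after the fact at $39,700; 1 additional charge → +$2,500. Combined base = $42,200.
Two or more prior felony convictions (+40%): $42,200 × 1.4 = $59,080.
Age 65 or older (−5%): $59,080 × 0.95 = $56,126.
$56,126 is at or above the $1,500 minimum.

$56,126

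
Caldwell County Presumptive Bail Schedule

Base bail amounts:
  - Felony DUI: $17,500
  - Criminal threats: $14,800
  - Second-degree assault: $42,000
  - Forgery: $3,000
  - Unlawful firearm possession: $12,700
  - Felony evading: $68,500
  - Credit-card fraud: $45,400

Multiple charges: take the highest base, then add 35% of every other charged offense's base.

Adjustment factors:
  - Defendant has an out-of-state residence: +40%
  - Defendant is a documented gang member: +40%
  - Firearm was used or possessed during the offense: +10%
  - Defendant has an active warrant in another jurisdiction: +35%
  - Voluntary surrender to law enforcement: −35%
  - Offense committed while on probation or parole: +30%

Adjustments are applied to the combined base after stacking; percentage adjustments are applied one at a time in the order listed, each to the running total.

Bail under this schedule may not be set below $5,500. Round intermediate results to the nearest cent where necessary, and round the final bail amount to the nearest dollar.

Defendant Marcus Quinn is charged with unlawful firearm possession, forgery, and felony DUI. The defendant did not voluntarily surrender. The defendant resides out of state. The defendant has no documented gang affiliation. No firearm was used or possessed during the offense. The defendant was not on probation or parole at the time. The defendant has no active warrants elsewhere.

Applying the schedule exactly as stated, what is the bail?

$32,193

Base amounts from the schedule: unlawful firearm possession $12,700; forgery $3,000; felony DUI $17,500.
Stacking rule: highest base plus 35% of each additional charge. Highest is felony DUI at $17,500. Additional: $12,700 × 35% = $4,445; $3,000 × 35% = $1,050. Combined base = $17,500 + $5,495 = $22,995.
Defendant has an out-of-state residence (+40%): $22,995 × 1.4 = $32,193.
$32,193 is at or above the $5,500 minimum.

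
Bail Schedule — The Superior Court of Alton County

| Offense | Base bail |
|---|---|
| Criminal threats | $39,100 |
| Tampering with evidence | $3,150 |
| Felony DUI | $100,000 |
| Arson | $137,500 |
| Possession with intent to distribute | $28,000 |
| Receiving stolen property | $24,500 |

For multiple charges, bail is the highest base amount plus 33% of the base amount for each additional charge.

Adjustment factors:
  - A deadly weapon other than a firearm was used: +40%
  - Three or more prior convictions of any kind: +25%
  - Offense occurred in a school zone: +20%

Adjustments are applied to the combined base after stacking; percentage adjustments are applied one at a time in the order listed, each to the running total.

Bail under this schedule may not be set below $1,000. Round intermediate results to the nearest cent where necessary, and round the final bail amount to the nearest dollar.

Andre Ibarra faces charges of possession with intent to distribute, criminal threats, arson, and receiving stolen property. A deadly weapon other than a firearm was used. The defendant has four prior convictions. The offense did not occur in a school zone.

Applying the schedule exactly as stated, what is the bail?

Base amounts from the schedule: possession with intent to distribute $28,000; criminal threats $39,100; arson $137,500; receiving stolen property $24,500.
Stacking rule: highest base plus 33% of each additional charge. Highest is arson at $137,500. Additional: $28,000 × 33% = $9,240; $39,100 × 33% = $12,903; $24,500 × 33% = $8,085. Combined base = $137,500 + $30,228 = $167,728.
A deadly weapon other than a firearm was used (+40%): $167,728 × 1.4 = $234,819.20.
Three or more prior convictions of any kind (+25%): $234,819.20 × 1.25 = $293,524.
$293,524 is at or above the $1,000 minimum.

$293,524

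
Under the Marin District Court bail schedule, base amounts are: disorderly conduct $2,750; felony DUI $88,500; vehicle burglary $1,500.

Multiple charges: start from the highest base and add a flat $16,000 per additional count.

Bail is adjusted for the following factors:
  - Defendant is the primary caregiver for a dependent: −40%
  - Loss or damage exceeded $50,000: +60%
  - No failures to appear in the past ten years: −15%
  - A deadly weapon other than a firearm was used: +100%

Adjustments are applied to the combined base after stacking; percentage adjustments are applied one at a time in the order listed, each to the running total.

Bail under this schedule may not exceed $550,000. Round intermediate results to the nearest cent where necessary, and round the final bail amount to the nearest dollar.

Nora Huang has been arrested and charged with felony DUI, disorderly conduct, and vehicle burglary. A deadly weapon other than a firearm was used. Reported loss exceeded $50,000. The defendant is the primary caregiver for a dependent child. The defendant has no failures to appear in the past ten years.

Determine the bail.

$196,656

Base amounts from the schedule: felony DUI $88,500; disorderly conduct $2,750; vehicle burglary $1,500.
Stacking rule: highest base plus $16,000 per additional charge. Highest is felony DUI at $88,500; 2 additional charges → +$32,000. Combined base = $120,500.
Defendant is the primary caregiver for a dependent (−40%): $120,500 × 0.6 = $72,300.
Loss or damage exceeded $50,000 (+60%): $72,300 × 1.6 = $115,680.
No failures to appear in the past ten years (−15%): $115,680 × 0.85 = $98,328.
A deadly weapon other than a firearm was used (+100%): $98,328 × 2 = $196,656.
$196,656 is within the $550,000 maximum.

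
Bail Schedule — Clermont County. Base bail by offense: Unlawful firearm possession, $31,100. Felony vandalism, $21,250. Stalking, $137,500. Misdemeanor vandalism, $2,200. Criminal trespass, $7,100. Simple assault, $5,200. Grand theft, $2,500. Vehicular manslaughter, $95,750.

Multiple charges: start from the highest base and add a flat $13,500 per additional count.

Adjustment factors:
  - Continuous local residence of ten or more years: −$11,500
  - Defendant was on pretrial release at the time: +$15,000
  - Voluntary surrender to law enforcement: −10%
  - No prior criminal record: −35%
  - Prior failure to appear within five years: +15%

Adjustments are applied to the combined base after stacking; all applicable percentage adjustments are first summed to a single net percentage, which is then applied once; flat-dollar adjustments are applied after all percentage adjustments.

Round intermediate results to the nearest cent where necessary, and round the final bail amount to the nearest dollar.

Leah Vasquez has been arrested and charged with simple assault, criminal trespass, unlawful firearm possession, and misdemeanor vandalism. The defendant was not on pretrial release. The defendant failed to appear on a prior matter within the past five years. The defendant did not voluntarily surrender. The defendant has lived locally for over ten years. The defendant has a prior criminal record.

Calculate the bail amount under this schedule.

$70,840

Base amounts from the schedule: simple assault $5,200; criminal trespass $7,100; unlawful firearm possession $31,100; misdemeanor vandalism $2,200.
Stacking rule: highest base plus $13,500 per additional charge. Highest is unlawful firearm possession at $31,100; 3 additional charges → +$40,500. Combined base = $71,600.
Prior failure to appear within five years (+15%): $71,600 × 1.15 = $82,340.
Continuous local residence of ten or more years (−$11,500 flat): $82,340 − $11,500 = $70,840.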